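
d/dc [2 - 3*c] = -3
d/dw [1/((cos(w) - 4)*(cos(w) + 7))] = (2*cos(w) + 3)*sin(w)/((cos(w) - 4)^2*(cos(w) + 7)^2)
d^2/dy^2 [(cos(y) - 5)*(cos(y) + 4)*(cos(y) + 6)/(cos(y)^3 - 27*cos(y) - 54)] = (-347*(1 - cos(y)^2)^2 + 10*sin(y)^6 + 5*cos(y)^6 + 26*cos(y)^5 - 1944*cos(y)^3 + 5960*cos(y)^2 - 8208*cos(y) - 7439)/((cos(y) - 6)^3*(cos(y) + 3)^4)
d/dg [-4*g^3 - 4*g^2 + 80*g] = -12*g^2 - 8*g + 80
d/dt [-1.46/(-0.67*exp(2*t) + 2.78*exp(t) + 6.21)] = (4.0588 - 1.9564*exp(t))*exp(t)/(-0.67*exp(2*t) + 2.78*exp(t) + 6.21)^2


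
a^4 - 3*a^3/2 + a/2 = a*(a - 1)^2*(a + 1/2)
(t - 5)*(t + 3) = t^2 - 2*t - 15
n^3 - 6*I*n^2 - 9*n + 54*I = (n - 3)*(n + 3)*(n - 6*I)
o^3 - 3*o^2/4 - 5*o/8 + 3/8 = (o - 1)*(o - 1/2)*(o + 3/4)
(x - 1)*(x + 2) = x^2 + x - 2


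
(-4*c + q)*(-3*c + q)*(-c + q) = -12*c^3 + 19*c^2*q - 8*c*q^2 + q^3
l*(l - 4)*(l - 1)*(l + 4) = l^4 - l^3 - 16*l^2 + 16*l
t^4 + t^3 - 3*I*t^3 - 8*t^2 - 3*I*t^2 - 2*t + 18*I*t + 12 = (t - 2)*(t + 3)*(t - 2*I)*(t - I)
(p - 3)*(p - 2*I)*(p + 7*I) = p^3 - 3*p^2 + 5*I*p^2 + 14*p - 15*I*p - 42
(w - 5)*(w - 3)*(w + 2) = w^3 - 6*w^2 - w + 30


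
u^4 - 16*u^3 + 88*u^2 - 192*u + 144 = (u - 6)^2*(u - 2)^2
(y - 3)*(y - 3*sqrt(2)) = y^2 - 3*sqrt(2)*y - 3*y + 9*sqrt(2)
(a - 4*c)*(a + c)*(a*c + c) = a^3*c - 3*a^2*c^2 + a^2*c - 4*a*c^3 - 3*a*c^2 - 4*c^3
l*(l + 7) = l^2 + 7*l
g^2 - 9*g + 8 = (g - 8)*(g - 1)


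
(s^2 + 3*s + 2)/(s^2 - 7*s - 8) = (s + 2)/(s - 8)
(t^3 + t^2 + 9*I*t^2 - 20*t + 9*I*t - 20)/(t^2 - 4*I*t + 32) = (t^2 + t*(1 + 5*I) + 5*I)/(t - 8*I)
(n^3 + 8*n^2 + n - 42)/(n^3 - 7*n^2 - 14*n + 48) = (n + 7)/(n - 8)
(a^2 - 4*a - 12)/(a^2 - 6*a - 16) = (a - 6)/(a - 8)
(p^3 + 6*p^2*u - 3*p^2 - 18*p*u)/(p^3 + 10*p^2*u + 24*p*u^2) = (p - 3)/(p + 4*u)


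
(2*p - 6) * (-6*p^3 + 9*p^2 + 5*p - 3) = -12*p^4 + 54*p^3 - 44*p^2 - 36*p + 18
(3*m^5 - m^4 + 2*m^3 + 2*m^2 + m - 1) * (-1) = -3*m^5 + m^4 - 2*m^3 - 2*m^2 - m + 1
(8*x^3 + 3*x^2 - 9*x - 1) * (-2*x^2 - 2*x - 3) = -16*x^5 - 22*x^4 - 12*x^3 + 11*x^2 + 29*x + 3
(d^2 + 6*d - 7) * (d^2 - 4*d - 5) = d^4 + 2*d^3 - 36*d^2 - 2*d + 35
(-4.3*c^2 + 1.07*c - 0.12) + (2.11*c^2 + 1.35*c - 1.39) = -2.19*c^2 + 2.42*c - 1.51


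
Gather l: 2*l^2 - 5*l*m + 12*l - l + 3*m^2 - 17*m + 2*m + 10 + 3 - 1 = 2*l^2 + l*(11 - 5*m) + 3*m^2 - 15*m + 12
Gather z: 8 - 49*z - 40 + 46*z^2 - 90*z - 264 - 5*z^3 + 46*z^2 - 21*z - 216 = -5*z^3 + 92*z^2 - 160*z - 512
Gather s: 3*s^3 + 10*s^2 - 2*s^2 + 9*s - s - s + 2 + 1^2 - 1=3*s^3 + 8*s^2 + 7*s + 2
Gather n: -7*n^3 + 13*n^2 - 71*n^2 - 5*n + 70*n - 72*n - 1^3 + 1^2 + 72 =-7*n^3 - 58*n^2 - 7*n + 72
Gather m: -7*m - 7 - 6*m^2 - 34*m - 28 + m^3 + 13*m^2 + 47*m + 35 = m^3 + 7*m^2 + 6*m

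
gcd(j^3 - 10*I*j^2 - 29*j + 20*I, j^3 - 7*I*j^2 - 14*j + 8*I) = j^2 - 5*I*j - 4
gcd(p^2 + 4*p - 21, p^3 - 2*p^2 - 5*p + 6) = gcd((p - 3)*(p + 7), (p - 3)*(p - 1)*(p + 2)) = p - 3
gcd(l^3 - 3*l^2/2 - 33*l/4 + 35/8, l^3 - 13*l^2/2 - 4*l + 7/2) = l - 1/2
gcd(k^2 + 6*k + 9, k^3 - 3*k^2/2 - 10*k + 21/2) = k + 3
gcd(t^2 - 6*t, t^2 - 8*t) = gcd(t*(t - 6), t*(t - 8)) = t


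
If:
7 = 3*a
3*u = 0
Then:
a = 7/3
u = 0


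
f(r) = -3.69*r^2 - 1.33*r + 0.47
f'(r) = -7.38*r - 1.33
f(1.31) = -7.60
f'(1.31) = -11.00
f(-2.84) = -25.51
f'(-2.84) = 19.63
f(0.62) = -1.77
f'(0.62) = -5.91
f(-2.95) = -27.72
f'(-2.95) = 20.44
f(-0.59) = -0.03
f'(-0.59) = 3.02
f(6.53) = -165.56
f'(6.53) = -49.52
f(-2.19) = -14.31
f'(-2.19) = 14.83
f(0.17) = 0.14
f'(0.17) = -2.58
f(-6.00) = -124.39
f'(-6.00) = 42.95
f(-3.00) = -28.75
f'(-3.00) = 20.81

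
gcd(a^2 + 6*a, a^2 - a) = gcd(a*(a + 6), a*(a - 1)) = a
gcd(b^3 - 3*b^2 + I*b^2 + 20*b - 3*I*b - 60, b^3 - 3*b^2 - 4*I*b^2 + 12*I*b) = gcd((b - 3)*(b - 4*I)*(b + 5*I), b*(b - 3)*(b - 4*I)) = b^2 + b*(-3 - 4*I) + 12*I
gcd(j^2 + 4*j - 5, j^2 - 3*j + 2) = j - 1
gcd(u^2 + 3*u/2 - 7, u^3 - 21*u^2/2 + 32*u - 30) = u - 2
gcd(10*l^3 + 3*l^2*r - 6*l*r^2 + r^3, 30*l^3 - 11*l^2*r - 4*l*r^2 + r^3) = 10*l^2 - 7*l*r + r^2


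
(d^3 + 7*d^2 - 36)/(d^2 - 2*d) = d + 9 + 18/d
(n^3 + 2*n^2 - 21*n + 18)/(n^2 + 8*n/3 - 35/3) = 3*(n^3 + 2*n^2 - 21*n + 18)/(3*n^2 + 8*n - 35)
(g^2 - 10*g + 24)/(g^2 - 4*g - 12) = (g - 4)/(g + 2)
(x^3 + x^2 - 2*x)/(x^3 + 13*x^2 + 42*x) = (x^2 + x - 2)/(x^2 + 13*x + 42)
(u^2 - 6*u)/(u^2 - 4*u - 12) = u/(u + 2)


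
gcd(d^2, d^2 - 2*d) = d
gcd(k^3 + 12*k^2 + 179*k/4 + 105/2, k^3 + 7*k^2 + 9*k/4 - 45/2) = k^2 + 17*k/2 + 15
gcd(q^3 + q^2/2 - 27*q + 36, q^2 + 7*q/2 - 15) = q + 6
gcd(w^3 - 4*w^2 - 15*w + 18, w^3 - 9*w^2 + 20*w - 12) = w^2 - 7*w + 6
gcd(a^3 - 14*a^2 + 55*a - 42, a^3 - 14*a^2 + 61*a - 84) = a - 7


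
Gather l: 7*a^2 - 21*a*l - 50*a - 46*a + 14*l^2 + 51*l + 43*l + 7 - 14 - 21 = 7*a^2 - 96*a + 14*l^2 + l*(94 - 21*a) - 28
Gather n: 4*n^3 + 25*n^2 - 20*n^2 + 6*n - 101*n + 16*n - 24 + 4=4*n^3 + 5*n^2 - 79*n - 20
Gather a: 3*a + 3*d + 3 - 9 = 3*a + 3*d - 6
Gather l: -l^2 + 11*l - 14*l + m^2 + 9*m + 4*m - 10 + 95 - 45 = -l^2 - 3*l + m^2 + 13*m + 40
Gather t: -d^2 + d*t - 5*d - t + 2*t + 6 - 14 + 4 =-d^2 - 5*d + t*(d + 1) - 4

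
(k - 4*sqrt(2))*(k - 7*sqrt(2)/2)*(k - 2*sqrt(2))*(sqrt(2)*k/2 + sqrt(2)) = sqrt(2)*k^4/2 - 19*k^3/2 + sqrt(2)*k^3 - 19*k^2 + 29*sqrt(2)*k^2 - 56*k + 58*sqrt(2)*k - 112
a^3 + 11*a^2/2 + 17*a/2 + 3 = (a + 1/2)*(a + 2)*(a + 3)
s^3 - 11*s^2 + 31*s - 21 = (s - 7)*(s - 3)*(s - 1)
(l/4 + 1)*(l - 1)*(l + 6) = l^3/4 + 9*l^2/4 + 7*l/2 - 6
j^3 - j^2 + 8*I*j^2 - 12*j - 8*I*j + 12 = (j - 1)*(j + 2*I)*(j + 6*I)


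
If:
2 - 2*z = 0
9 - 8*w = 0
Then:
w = 9/8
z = 1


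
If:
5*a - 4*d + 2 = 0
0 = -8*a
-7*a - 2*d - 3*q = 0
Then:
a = 0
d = 1/2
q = -1/3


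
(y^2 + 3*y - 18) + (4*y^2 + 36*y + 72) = 5*y^2 + 39*y + 54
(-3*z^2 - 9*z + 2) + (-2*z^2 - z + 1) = -5*z^2 - 10*z + 3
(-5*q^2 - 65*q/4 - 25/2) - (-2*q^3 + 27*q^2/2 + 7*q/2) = 2*q^3 - 37*q^2/2 - 79*q/4 - 25/2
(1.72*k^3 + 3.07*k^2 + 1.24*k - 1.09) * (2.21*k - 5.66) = 3.8012*k^4 - 2.9505*k^3 - 14.6358*k^2 - 9.4273*k + 6.1694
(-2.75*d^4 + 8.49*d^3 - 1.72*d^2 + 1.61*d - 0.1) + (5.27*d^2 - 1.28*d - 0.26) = -2.75*d^4 + 8.49*d^3 + 3.55*d^2 + 0.33*d - 0.36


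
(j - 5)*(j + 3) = j^2 - 2*j - 15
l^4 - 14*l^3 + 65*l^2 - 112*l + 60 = (l - 6)*(l - 5)*(l - 2)*(l - 1)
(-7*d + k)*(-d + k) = 7*d^2 - 8*d*k + k^2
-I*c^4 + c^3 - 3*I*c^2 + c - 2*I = (c - I)^2*(c + 2*I)*(-I*c + 1)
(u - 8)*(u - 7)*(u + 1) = u^3 - 14*u^2 + 41*u + 56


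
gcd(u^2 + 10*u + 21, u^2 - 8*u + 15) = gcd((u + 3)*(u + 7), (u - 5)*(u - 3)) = 1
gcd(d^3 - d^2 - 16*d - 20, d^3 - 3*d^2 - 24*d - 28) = d^2 + 4*d + 4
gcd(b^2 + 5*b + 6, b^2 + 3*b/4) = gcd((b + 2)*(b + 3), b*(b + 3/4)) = 1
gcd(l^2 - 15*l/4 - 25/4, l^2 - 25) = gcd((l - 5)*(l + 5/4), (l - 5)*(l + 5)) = l - 5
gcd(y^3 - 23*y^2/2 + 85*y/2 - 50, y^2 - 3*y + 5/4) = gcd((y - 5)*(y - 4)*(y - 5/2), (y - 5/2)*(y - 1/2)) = y - 5/2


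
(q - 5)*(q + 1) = q^2 - 4*q - 5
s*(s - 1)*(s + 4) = s^3 + 3*s^2 - 4*s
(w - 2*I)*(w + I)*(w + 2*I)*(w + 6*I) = w^4 + 7*I*w^3 - 2*w^2 + 28*I*w - 24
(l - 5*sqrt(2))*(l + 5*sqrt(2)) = l^2 - 50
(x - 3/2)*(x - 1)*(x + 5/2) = x^3 - 19*x/4 + 15/4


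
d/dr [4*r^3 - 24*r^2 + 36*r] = 12*r^2 - 48*r + 36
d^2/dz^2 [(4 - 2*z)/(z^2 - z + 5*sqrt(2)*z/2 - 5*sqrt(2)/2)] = 8*((2 - z)*(4*z - 2 + 5*sqrt(2))^2 + (6*z - 6 + 5*sqrt(2))*(2*z^2 - 2*z + 5*sqrt(2)*z - 5*sqrt(2)))/(2*z^2 - 2*z + 5*sqrt(2)*z - 5*sqrt(2))^3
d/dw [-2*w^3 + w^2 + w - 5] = -6*w^2 + 2*w + 1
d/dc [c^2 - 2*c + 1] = 2*c - 2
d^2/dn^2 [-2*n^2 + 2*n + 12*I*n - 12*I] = -4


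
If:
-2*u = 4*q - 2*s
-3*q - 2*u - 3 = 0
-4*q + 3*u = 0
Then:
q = -9/17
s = -30/17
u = -12/17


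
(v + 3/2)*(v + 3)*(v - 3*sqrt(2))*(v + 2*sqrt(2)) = v^4 - sqrt(2)*v^3 + 9*v^3/2 - 15*v^2/2 - 9*sqrt(2)*v^2/2 - 54*v - 9*sqrt(2)*v/2 - 54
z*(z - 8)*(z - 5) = z^3 - 13*z^2 + 40*z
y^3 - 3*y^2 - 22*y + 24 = (y - 6)*(y - 1)*(y + 4)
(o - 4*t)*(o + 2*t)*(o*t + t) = o^3*t - 2*o^2*t^2 + o^2*t - 8*o*t^3 - 2*o*t^2 - 8*t^3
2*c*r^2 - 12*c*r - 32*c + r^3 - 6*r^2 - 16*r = (2*c + r)*(r - 8)*(r + 2)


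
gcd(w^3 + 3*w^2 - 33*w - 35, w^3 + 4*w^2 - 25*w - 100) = w - 5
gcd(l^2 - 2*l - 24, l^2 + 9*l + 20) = l + 4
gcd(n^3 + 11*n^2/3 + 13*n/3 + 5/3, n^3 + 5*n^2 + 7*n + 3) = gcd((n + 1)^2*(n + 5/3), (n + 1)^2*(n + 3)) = n^2 + 2*n + 1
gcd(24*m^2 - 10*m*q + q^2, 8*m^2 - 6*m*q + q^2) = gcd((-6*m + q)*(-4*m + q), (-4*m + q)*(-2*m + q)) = -4*m + q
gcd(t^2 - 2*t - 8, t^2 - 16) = t - 4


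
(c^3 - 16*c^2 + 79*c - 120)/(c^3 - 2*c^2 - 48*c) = (c^2 - 8*c + 15)/(c*(c + 6))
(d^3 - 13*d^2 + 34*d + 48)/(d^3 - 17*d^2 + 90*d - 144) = (d + 1)/(d - 3)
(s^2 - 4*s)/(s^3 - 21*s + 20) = s/(s^2 + 4*s - 5)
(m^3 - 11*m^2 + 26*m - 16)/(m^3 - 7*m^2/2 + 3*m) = 2*(m^2 - 9*m + 8)/(m*(2*m - 3))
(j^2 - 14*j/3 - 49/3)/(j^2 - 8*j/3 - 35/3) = (j - 7)/(j - 5)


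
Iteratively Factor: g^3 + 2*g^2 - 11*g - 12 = (g + 1)*(g^2 + g - 12) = (g - 3)*(g + 1)*(g + 4)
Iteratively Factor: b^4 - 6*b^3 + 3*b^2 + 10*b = (b)*(b^3 - 6*b^2 + 3*b + 10) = b*(b - 5)*(b^2 - b - 2) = b*(b - 5)*(b + 1)*(b - 2)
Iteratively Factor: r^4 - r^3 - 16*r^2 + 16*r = (r - 4)*(r^3 + 3*r^2 - 4*r) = (r - 4)*(r - 1)*(r^2 + 4*r) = (r - 4)*(r - 1)*(r + 4)*(r)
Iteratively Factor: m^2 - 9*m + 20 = (m - 4)*(m - 5)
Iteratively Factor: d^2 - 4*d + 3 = (d - 3)*(d - 1)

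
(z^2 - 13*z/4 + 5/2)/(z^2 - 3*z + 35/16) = 4*(z - 2)/(4*z - 7)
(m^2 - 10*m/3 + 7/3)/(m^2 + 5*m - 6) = (m - 7/3)/(m + 6)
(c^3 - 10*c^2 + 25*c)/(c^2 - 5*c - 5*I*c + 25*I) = c*(c - 5)/(c - 5*I)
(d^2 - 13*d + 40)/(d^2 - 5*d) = (d - 8)/d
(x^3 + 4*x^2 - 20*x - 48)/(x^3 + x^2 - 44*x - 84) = (x - 4)/(x - 7)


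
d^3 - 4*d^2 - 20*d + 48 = (d - 6)*(d - 2)*(d + 4)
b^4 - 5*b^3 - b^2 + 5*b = b*(b - 5)*(b - 1)*(b + 1)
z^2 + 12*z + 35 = (z + 5)*(z + 7)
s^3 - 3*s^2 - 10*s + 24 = (s - 4)*(s - 2)*(s + 3)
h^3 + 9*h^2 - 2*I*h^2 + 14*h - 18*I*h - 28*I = (h + 2)*(h + 7)*(h - 2*I)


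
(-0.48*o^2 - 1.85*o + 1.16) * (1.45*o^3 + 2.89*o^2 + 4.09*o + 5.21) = -0.696*o^5 - 4.0697*o^4 - 5.6277*o^3 - 6.7149*o^2 - 4.8941*o + 6.0436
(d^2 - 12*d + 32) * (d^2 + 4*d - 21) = d^4 - 8*d^3 - 37*d^2 + 380*d - 672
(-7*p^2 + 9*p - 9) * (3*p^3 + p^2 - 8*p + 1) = -21*p^5 + 20*p^4 + 38*p^3 - 88*p^2 + 81*p - 9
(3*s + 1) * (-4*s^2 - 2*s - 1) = -12*s^3 - 10*s^2 - 5*s - 1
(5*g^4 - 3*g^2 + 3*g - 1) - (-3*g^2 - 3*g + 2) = 5*g^4 + 6*g - 3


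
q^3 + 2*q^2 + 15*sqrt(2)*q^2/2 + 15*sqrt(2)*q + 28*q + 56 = (q + 2)*(q + 7*sqrt(2)/2)*(q + 4*sqrt(2))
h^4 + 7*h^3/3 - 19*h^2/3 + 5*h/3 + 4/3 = (h - 1)^2*(h + 1/3)*(h + 4)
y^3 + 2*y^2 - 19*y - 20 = (y - 4)*(y + 1)*(y + 5)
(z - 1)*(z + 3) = z^2 + 2*z - 3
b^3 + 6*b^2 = b^2*(b + 6)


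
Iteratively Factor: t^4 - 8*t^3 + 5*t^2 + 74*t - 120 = (t - 5)*(t^3 - 3*t^2 - 10*t + 24) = (t - 5)*(t + 3)*(t^2 - 6*t + 8) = (t - 5)*(t - 2)*(t + 3)*(t - 4)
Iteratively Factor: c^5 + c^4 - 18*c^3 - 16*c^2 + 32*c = (c + 2)*(c^4 - c^3 - 16*c^2 + 16*c) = (c - 4)*(c + 2)*(c^3 + 3*c^2 - 4*c) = c*(c - 4)*(c + 2)*(c^2 + 3*c - 4) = c*(c - 4)*(c - 1)*(c + 2)*(c + 4)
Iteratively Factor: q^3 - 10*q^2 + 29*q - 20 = (q - 4)*(q^2 - 6*q + 5) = (q - 4)*(q - 1)*(q - 5)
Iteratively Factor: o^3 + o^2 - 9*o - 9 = (o + 3)*(o^2 - 2*o - 3) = (o + 1)*(o + 3)*(o - 3)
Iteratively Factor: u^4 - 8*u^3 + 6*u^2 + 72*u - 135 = (u - 3)*(u^3 - 5*u^2 - 9*u + 45) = (u - 5)*(u - 3)*(u^2 - 9) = (u - 5)*(u - 3)*(u + 3)*(u - 3)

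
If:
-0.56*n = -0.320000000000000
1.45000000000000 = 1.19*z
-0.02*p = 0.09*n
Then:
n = 0.57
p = -2.57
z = 1.22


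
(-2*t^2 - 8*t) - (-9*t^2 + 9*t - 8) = 7*t^2 - 17*t + 8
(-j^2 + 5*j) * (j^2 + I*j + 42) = -j^4 + 5*j^3 - I*j^3 - 42*j^2 + 5*I*j^2 + 210*j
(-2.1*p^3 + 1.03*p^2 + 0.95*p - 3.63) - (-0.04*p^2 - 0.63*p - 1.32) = -2.1*p^3 + 1.07*p^2 + 1.58*p - 2.31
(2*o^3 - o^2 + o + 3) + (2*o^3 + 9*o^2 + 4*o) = 4*o^3 + 8*o^2 + 5*o + 3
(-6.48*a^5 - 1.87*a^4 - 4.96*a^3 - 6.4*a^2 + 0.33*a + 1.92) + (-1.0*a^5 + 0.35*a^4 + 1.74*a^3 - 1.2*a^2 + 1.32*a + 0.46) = -7.48*a^5 - 1.52*a^4 - 3.22*a^3 - 7.6*a^2 + 1.65*a + 2.38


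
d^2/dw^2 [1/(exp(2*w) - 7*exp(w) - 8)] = ((7 - 4*exp(w))*(-exp(2*w) + 7*exp(w) + 8) - 2*(2*exp(w) - 7)^2*exp(w))*exp(w)/(-exp(2*w) + 7*exp(w) + 8)^3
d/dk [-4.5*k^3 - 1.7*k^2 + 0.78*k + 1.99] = -13.5*k^2 - 3.4*k + 0.78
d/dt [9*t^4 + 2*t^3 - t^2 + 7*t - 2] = 36*t^3 + 6*t^2 - 2*t + 7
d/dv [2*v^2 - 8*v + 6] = 4*v - 8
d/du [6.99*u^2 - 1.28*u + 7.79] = 13.98*u - 1.28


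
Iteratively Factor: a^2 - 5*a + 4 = (a - 4)*(a - 1)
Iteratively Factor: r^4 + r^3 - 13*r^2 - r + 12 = (r - 3)*(r^3 + 4*r^2 - r - 4) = (r - 3)*(r + 1)*(r^2 + 3*r - 4) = (r - 3)*(r + 1)*(r + 4)*(r - 1)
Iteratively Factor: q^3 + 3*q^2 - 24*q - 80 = (q + 4)*(q^2 - q - 20) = (q - 5)*(q + 4)*(q + 4)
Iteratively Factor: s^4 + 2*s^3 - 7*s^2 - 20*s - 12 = (s + 2)*(s^3 - 7*s - 6) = (s - 3)*(s + 2)*(s^2 + 3*s + 2) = (s - 3)*(s + 1)*(s + 2)*(s + 2)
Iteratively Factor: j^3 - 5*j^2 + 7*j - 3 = (j - 1)*(j^2 - 4*j + 3) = (j - 1)^2*(j - 3)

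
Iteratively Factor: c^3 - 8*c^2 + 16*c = (c - 4)*(c^2 - 4*c) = c*(c - 4)*(c - 4)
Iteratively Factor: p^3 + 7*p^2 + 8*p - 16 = (p + 4)*(p^2 + 3*p - 4) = (p - 1)*(p + 4)*(p + 4)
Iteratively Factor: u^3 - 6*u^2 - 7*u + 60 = (u - 4)*(u^2 - 2*u - 15) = (u - 4)*(u + 3)*(u - 5)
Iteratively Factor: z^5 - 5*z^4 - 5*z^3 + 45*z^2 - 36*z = (z - 3)*(z^4 - 2*z^3 - 11*z^2 + 12*z) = (z - 4)*(z - 3)*(z^3 + 2*z^2 - 3*z) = (z - 4)*(z - 3)*(z + 3)*(z^2 - z) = (z - 4)*(z - 3)*(z - 1)*(z + 3)*(z)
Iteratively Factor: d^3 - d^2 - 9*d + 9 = (d - 1)*(d^2 - 9) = (d - 3)*(d - 1)*(d + 3)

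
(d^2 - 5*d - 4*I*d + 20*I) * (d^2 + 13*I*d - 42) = d^4 - 5*d^3 + 9*I*d^3 + 10*d^2 - 45*I*d^2 - 50*d + 168*I*d - 840*I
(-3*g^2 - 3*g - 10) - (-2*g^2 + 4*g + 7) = -g^2 - 7*g - 17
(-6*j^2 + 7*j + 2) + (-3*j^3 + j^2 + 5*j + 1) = -3*j^3 - 5*j^2 + 12*j + 3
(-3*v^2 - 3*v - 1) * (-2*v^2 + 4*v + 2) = 6*v^4 - 6*v^3 - 16*v^2 - 10*v - 2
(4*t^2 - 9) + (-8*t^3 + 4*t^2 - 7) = -8*t^3 + 8*t^2 - 16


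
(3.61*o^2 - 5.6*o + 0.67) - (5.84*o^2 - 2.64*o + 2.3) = -2.23*o^2 - 2.96*o - 1.63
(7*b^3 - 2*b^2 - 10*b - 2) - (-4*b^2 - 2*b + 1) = 7*b^3 + 2*b^2 - 8*b - 3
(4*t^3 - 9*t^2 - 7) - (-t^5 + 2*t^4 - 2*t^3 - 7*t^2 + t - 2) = t^5 - 2*t^4 + 6*t^3 - 2*t^2 - t - 5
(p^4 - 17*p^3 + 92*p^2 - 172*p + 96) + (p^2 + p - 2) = p^4 - 17*p^3 + 93*p^2 - 171*p + 94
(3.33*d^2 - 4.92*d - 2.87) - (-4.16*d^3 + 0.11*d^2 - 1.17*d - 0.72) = 4.16*d^3 + 3.22*d^2 - 3.75*d - 2.15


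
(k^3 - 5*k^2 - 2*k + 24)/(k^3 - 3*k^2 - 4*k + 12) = (k - 4)/(k - 2)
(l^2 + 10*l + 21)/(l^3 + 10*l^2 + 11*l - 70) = (l + 3)/(l^2 + 3*l - 10)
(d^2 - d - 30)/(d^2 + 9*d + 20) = (d - 6)/(d + 4)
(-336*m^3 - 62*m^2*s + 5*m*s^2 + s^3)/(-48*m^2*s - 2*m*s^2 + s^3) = (7*m + s)/s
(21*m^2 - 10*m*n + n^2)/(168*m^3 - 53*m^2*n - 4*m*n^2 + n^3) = (7*m - n)/(56*m^2 + m*n - n^2)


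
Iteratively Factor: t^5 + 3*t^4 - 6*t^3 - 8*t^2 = (t)*(t^4 + 3*t^3 - 6*t^2 - 8*t) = t*(t + 1)*(t^3 + 2*t^2 - 8*t) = t^2*(t + 1)*(t^2 + 2*t - 8) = t^2*(t - 2)*(t + 1)*(t + 4)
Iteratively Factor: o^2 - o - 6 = (o + 2)*(o - 3)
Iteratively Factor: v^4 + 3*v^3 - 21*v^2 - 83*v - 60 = (v - 5)*(v^3 + 8*v^2 + 19*v + 12) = (v - 5)*(v + 3)*(v^2 + 5*v + 4) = (v - 5)*(v + 3)*(v + 4)*(v + 1)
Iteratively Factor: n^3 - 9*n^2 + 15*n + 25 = (n - 5)*(n^2 - 4*n - 5) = (n - 5)^2*(n + 1)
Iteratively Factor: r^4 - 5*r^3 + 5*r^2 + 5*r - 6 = (r - 3)*(r^3 - 2*r^2 - r + 2) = (r - 3)*(r - 2)*(r^2 - 1) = (r - 3)*(r - 2)*(r + 1)*(r - 1)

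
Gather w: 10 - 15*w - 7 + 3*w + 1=4 - 12*w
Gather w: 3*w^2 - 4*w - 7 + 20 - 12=3*w^2 - 4*w + 1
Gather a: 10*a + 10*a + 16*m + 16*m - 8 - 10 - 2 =20*a + 32*m - 20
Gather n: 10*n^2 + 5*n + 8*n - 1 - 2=10*n^2 + 13*n - 3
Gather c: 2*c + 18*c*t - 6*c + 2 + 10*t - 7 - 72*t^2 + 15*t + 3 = c*(18*t - 4) - 72*t^2 + 25*t - 2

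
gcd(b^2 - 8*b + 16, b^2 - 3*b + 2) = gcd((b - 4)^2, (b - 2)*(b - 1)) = 1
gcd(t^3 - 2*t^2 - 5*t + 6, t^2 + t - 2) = t^2 + t - 2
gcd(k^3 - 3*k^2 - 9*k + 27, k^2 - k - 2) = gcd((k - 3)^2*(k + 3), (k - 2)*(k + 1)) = 1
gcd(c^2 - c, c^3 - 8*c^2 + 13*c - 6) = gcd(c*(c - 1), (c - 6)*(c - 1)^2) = c - 1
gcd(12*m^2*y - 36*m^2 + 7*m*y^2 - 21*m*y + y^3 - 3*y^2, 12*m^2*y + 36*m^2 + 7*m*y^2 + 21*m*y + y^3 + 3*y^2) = 12*m^2 + 7*m*y + y^2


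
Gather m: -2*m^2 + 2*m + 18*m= -2*m^2 + 20*m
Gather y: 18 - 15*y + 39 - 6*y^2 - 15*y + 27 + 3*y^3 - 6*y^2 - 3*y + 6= 3*y^3 - 12*y^2 - 33*y + 90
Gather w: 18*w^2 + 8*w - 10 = 18*w^2 + 8*w - 10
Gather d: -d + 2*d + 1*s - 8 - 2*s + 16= d - s + 8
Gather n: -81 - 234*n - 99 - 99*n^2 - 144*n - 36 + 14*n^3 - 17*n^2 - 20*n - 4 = 14*n^3 - 116*n^2 - 398*n - 220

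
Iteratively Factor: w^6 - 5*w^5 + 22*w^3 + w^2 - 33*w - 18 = (w - 2)*(w^5 - 3*w^4 - 6*w^3 + 10*w^2 + 21*w + 9) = (w - 2)*(w + 1)*(w^4 - 4*w^3 - 2*w^2 + 12*w + 9) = (w - 2)*(w + 1)^2*(w^3 - 5*w^2 + 3*w + 9) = (w - 2)*(w + 1)^3*(w^2 - 6*w + 9) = (w - 3)*(w - 2)*(w + 1)^3*(w - 3)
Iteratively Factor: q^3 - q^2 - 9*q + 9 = (q - 1)*(q^2 - 9) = (q - 3)*(q - 1)*(q + 3)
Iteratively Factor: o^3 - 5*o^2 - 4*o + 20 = (o + 2)*(o^2 - 7*o + 10) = (o - 2)*(o + 2)*(o - 5)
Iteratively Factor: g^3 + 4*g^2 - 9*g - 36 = (g - 3)*(g^2 + 7*g + 12) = (g - 3)*(g + 3)*(g + 4)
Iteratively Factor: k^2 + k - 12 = (k - 3)*(k + 4)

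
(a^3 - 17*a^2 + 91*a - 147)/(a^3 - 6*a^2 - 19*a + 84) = (a - 7)/(a + 4)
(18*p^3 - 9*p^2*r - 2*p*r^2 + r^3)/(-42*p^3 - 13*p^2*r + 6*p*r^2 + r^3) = (-6*p^2 + p*r + r^2)/(14*p^2 + 9*p*r + r^2)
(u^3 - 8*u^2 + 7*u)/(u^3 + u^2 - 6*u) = (u^2 - 8*u + 7)/(u^2 + u - 6)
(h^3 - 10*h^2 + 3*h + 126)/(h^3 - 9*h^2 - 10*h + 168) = (h + 3)/(h + 4)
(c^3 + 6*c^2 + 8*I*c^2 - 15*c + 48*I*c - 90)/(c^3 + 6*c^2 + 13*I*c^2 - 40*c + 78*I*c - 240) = (c + 3*I)/(c + 8*I)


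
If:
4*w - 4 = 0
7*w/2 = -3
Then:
No Solution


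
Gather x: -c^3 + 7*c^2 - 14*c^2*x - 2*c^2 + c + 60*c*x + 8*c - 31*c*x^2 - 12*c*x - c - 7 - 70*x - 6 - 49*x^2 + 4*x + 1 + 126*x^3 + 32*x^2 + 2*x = -c^3 + 5*c^2 + 8*c + 126*x^3 + x^2*(-31*c - 17) + x*(-14*c^2 + 48*c - 64) - 12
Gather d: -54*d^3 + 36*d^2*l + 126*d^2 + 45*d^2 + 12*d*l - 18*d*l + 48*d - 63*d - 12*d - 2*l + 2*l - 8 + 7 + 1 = -54*d^3 + d^2*(36*l + 171) + d*(-6*l - 27)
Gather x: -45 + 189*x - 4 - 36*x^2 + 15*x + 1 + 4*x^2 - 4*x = -32*x^2 + 200*x - 48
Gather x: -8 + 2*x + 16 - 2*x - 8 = 0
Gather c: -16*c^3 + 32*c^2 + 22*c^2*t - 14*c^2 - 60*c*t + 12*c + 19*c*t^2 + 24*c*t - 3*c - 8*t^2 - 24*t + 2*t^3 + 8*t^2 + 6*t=-16*c^3 + c^2*(22*t + 18) + c*(19*t^2 - 36*t + 9) + 2*t^3 - 18*t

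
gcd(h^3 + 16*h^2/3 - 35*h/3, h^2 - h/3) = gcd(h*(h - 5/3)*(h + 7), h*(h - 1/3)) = h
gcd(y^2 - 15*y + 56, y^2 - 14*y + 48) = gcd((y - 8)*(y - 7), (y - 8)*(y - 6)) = y - 8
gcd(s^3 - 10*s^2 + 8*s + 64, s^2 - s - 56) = s - 8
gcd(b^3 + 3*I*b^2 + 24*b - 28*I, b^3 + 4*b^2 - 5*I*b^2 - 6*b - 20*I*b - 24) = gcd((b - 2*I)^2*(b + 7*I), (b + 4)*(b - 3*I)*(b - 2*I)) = b - 2*I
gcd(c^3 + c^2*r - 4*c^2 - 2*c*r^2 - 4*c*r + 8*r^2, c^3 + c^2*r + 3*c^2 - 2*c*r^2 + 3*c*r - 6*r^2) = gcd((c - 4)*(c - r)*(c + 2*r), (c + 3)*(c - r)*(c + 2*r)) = -c^2 - c*r + 2*r^2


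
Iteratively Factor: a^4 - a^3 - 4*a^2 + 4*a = (a)*(a^3 - a^2 - 4*a + 4) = a*(a - 1)*(a^2 - 4) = a*(a - 1)*(a + 2)*(a - 2)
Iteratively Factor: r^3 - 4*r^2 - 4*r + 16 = (r - 2)*(r^2 - 2*r - 8) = (r - 4)*(r - 2)*(r + 2)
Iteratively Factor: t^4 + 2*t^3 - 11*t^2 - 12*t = (t + 4)*(t^3 - 2*t^2 - 3*t) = t*(t + 4)*(t^2 - 2*t - 3) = t*(t + 1)*(t + 4)*(t - 3)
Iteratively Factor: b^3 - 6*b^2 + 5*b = (b - 5)*(b^2 - b) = b*(b - 5)*(b - 1)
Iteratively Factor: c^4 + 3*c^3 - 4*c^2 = (c)*(c^3 + 3*c^2 - 4*c) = c*(c + 4)*(c^2 - c) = c^2*(c + 4)*(c - 1)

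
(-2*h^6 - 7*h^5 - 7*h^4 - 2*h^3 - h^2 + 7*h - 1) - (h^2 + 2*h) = -2*h^6 - 7*h^5 - 7*h^4 - 2*h^3 - 2*h^2 + 5*h - 1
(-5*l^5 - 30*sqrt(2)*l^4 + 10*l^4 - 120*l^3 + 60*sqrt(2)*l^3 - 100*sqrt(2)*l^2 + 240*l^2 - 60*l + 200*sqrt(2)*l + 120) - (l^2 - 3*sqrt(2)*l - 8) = -5*l^5 - 30*sqrt(2)*l^4 + 10*l^4 - 120*l^3 + 60*sqrt(2)*l^3 - 100*sqrt(2)*l^2 + 239*l^2 - 60*l + 203*sqrt(2)*l + 128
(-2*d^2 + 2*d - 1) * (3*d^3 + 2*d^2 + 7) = -6*d^5 + 2*d^4 + d^3 - 16*d^2 + 14*d - 7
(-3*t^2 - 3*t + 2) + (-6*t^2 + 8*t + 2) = -9*t^2 + 5*t + 4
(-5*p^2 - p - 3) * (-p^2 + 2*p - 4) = 5*p^4 - 9*p^3 + 21*p^2 - 2*p + 12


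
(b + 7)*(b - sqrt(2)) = b^2 - sqrt(2)*b + 7*b - 7*sqrt(2)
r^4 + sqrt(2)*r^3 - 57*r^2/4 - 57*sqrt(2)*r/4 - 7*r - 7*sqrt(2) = (r - 4)*(r + 1/2)*(r + 7/2)*(r + sqrt(2))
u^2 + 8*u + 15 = (u + 3)*(u + 5)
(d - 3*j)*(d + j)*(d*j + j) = d^3*j - 2*d^2*j^2 + d^2*j - 3*d*j^3 - 2*d*j^2 - 3*j^3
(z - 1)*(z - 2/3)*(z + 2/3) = z^3 - z^2 - 4*z/9 + 4/9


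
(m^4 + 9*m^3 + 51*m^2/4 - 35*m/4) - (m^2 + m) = m^4 + 9*m^3 + 47*m^2/4 - 39*m/4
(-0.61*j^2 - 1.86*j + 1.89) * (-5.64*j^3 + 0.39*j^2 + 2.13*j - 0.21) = 3.4404*j^5 + 10.2525*j^4 - 12.6843*j^3 - 3.0966*j^2 + 4.4163*j - 0.3969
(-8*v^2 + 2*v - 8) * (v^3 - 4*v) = -8*v^5 + 2*v^4 + 24*v^3 - 8*v^2 + 32*v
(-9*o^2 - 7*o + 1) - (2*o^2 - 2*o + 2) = -11*o^2 - 5*o - 1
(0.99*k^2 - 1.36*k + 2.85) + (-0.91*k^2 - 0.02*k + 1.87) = 0.08*k^2 - 1.38*k + 4.72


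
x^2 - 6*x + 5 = (x - 5)*(x - 1)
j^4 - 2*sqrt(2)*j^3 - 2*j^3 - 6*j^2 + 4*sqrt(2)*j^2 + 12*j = j*(j - 2)*(j - 3*sqrt(2))*(j + sqrt(2))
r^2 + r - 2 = (r - 1)*(r + 2)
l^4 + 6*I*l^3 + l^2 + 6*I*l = l*(l - I)*(l + I)*(l + 6*I)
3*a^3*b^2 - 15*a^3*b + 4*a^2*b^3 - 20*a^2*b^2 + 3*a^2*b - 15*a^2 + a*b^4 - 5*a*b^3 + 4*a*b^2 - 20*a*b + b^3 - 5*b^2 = (a + b)*(3*a + b)*(b - 5)*(a*b + 1)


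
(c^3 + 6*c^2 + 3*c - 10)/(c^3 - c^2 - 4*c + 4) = (c + 5)/(c - 2)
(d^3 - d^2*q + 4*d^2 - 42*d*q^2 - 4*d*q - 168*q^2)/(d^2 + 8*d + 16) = (d^2 - d*q - 42*q^2)/(d + 4)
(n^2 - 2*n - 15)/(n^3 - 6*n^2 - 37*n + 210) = (n + 3)/(n^2 - n - 42)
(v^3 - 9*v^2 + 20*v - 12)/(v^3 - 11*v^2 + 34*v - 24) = (v - 2)/(v - 4)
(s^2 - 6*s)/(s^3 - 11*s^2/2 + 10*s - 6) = 2*s*(s - 6)/(2*s^3 - 11*s^2 + 20*s - 12)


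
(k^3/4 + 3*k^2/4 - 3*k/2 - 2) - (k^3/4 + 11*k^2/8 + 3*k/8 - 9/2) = -5*k^2/8 - 15*k/8 + 5/2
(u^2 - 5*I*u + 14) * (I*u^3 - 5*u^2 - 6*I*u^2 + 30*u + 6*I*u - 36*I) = I*u^5 - 6*I*u^4 + 45*I*u^3 - 40*u^2 - 270*I*u^2 + 240*u + 84*I*u - 504*I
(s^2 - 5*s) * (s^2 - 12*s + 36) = s^4 - 17*s^3 + 96*s^2 - 180*s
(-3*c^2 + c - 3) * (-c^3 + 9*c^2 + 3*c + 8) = 3*c^5 - 28*c^4 + 3*c^3 - 48*c^2 - c - 24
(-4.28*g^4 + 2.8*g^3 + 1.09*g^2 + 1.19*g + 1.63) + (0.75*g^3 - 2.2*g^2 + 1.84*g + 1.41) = -4.28*g^4 + 3.55*g^3 - 1.11*g^2 + 3.03*g + 3.04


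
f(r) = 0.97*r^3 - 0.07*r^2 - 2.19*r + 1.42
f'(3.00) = 23.58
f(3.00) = 20.41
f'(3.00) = 23.58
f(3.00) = 20.41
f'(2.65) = 17.87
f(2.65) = 13.18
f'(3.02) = 23.93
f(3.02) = 20.89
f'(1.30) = 2.55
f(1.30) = 0.59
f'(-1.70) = 6.46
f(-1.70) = 0.18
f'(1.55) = 4.58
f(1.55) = 1.47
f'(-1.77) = 7.17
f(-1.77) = -0.30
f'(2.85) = 21.05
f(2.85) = 17.06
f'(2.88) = 21.54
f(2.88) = 17.70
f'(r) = 2.91*r^2 - 0.14*r - 2.19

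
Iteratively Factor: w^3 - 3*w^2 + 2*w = (w - 1)*(w^2 - 2*w) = (w - 2)*(w - 1)*(w)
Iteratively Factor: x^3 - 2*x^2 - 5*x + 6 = (x + 2)*(x^2 - 4*x + 3) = (x - 3)*(x + 2)*(x - 1)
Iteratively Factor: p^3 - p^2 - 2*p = (p + 1)*(p^2 - 2*p) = p*(p + 1)*(p - 2)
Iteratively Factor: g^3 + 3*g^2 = (g)*(g^2 + 3*g) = g^2*(g + 3)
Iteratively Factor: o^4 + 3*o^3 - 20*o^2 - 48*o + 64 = (o + 4)*(o^3 - o^2 - 16*o + 16) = (o + 4)^2*(o^2 - 5*o + 4) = (o - 4)*(o + 4)^2*(o - 1)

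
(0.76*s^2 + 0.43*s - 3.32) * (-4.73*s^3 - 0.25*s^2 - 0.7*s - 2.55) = -3.5948*s^5 - 2.2239*s^4 + 15.0641*s^3 - 1.409*s^2 + 1.2275*s + 8.466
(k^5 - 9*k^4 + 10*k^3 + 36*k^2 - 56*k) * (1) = k^5 - 9*k^4 + 10*k^3 + 36*k^2 - 56*k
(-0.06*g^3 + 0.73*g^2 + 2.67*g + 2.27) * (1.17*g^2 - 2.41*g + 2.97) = -0.0702*g^5 + 0.9987*g^4 + 1.1864*g^3 - 1.6107*g^2 + 2.4592*g + 6.7419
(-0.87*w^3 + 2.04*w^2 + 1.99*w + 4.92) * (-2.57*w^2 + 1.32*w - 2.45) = 2.2359*w^5 - 6.3912*w^4 - 0.29*w^3 - 15.0156*w^2 + 1.6189*w - 12.054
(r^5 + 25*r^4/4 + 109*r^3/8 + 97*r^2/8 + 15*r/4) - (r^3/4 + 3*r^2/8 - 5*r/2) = r^5 + 25*r^4/4 + 107*r^3/8 + 47*r^2/4 + 25*r/4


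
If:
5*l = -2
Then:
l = -2/5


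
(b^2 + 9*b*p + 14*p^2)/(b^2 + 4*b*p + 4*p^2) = (b + 7*p)/(b + 2*p)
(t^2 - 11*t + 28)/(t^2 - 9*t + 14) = (t - 4)/(t - 2)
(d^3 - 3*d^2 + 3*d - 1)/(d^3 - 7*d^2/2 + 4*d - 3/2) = 2*(d - 1)/(2*d - 3)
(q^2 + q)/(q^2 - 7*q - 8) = q/(q - 8)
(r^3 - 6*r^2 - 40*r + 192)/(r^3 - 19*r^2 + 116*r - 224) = (r + 6)/(r - 7)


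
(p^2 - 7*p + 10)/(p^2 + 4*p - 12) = (p - 5)/(p + 6)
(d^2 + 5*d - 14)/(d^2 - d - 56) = (d - 2)/(d - 8)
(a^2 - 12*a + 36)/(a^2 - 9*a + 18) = (a - 6)/(a - 3)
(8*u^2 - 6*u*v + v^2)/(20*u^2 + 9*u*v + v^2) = (8*u^2 - 6*u*v + v^2)/(20*u^2 + 9*u*v + v^2)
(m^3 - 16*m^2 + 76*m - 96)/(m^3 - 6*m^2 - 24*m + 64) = (m - 6)/(m + 4)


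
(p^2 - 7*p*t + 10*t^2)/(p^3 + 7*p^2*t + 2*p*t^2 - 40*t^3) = (p - 5*t)/(p^2 + 9*p*t + 20*t^2)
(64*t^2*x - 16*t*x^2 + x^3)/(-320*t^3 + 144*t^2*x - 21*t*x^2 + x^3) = x/(-5*t + x)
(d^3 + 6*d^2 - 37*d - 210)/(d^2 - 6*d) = d + 12 + 35/d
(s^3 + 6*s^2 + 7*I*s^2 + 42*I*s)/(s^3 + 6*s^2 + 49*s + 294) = s/(s - 7*I)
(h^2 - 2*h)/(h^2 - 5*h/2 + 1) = 2*h/(2*h - 1)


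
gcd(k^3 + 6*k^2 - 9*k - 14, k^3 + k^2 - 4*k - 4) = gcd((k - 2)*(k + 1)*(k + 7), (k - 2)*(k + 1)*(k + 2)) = k^2 - k - 2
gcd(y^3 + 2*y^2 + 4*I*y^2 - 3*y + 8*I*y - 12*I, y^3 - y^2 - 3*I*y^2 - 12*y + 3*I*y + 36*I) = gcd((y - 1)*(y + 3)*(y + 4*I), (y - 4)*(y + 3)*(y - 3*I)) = y + 3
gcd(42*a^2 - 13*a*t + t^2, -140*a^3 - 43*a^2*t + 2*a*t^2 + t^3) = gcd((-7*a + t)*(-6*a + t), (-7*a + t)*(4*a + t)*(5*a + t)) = -7*a + t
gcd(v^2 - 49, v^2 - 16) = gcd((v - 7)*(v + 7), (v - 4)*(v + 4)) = 1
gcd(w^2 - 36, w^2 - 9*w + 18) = w - 6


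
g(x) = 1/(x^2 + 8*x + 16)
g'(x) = (-2*x - 8)/(x^2 + 8*x + 16)^2 = 2*(-x - 4)/(x^2 + 8*x + 16)^2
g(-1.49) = 0.16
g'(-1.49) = -0.13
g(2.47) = 0.02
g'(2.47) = -0.01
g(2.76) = 0.02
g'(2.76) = -0.01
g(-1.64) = 0.18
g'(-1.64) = -0.15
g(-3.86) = 51.02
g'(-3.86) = -728.86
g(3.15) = 0.02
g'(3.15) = -0.01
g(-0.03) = 0.06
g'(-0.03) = -0.03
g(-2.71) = 0.60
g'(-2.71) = -0.93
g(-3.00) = 1.00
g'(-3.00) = -2.00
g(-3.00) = 1.00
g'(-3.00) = -2.00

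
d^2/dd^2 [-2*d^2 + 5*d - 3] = -4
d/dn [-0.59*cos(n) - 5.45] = 0.59*sin(n)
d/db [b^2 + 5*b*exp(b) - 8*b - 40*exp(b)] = 5*b*exp(b) + 2*b - 35*exp(b) - 8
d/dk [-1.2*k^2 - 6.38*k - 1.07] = -2.4*k - 6.38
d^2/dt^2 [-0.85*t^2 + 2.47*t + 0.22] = -1.70000000000000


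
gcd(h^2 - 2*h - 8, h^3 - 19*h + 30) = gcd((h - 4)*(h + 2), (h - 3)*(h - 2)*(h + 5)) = 1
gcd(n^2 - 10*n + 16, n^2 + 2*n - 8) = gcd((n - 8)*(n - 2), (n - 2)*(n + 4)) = n - 2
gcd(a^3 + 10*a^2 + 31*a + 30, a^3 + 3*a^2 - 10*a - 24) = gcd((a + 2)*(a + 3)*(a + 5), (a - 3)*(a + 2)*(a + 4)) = a + 2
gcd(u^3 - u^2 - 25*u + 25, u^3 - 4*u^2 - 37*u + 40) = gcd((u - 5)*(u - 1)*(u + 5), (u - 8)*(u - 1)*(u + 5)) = u^2 + 4*u - 5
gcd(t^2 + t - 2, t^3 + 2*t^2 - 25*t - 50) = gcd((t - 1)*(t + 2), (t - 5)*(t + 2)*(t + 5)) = t + 2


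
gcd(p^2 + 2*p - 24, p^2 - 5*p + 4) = p - 4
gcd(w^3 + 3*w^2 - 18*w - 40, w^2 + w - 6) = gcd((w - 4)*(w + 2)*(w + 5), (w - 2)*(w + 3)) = 1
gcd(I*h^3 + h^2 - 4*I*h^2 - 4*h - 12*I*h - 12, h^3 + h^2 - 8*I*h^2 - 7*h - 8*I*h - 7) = h - I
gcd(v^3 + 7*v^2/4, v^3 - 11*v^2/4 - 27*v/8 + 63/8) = v + 7/4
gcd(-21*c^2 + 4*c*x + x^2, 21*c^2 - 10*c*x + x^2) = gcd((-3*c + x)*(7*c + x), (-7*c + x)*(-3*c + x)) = -3*c + x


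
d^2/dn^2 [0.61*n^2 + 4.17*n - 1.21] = 1.22000000000000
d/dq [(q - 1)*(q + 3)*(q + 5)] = 3*q^2 + 14*q + 7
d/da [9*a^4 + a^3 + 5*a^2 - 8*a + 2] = 36*a^3 + 3*a^2 + 10*a - 8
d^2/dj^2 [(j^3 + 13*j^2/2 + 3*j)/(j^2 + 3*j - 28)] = (41*j^3 + 588*j^2 + 5208*j + 10696)/(j^6 + 9*j^5 - 57*j^4 - 477*j^3 + 1596*j^2 + 7056*j - 21952)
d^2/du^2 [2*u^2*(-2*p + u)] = -8*p + 12*u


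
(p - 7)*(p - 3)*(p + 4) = p^3 - 6*p^2 - 19*p + 84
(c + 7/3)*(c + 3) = c^2 + 16*c/3 + 7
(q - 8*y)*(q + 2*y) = q^2 - 6*q*y - 16*y^2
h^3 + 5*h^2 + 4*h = h*(h + 1)*(h + 4)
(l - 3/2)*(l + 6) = l^2 + 9*l/2 - 9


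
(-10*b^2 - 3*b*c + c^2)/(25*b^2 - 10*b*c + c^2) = (-2*b - c)/(5*b - c)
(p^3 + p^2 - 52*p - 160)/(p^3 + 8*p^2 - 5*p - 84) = (p^2 - 3*p - 40)/(p^2 + 4*p - 21)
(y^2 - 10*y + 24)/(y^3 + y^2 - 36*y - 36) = (y - 4)/(y^2 + 7*y + 6)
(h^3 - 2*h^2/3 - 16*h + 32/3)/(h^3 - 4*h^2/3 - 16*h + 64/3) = (3*h - 2)/(3*h - 4)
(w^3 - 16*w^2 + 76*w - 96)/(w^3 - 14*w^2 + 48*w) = (w - 2)/w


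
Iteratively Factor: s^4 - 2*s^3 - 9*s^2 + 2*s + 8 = (s + 1)*(s^3 - 3*s^2 - 6*s + 8) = (s - 4)*(s + 1)*(s^2 + s - 2) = (s - 4)*(s + 1)*(s + 2)*(s - 1)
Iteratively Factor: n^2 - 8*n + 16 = (n - 4)*(n - 4)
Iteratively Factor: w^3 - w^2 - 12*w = (w + 3)*(w^2 - 4*w) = w*(w + 3)*(w - 4)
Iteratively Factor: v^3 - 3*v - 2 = (v + 1)*(v^2 - v - 2) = (v + 1)^2*(v - 2)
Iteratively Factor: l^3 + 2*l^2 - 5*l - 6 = (l + 1)*(l^2 + l - 6) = (l + 1)*(l + 3)*(l - 2)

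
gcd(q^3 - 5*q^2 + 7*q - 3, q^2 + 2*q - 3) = q - 1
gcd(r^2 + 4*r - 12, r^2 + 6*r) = r + 6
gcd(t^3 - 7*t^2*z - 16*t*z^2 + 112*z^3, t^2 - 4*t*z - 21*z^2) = -t + 7*z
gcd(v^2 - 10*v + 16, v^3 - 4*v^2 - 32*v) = v - 8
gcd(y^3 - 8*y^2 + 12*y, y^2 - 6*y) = y^2 - 6*y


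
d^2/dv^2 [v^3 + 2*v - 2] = 6*v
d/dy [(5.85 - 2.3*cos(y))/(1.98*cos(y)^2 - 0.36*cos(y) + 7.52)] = (-4.554*cos(y)^2 + 23.166*cos(y) + 15.19)*sin(y)/(3.9204*cos(y)^4 - 1.4256*cos(y)^3 + 29.9088*cos(y)^2 - 5.4144*cos(y) + 56.5504)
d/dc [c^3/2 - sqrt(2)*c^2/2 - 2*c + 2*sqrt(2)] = 3*c^2/2 - sqrt(2)*c - 2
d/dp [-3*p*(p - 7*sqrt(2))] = -6*p + 21*sqrt(2)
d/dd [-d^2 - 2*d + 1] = -2*d - 2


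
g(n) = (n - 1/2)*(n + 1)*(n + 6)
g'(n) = (n - 1/2)*(n + 1) + (n - 1/2)*(n + 6) + (n + 1)*(n + 6)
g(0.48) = -0.19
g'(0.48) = 9.43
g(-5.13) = 20.23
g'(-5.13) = 14.76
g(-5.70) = 8.74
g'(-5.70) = 25.87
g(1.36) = 14.94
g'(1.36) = 25.73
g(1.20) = 11.09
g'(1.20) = 22.42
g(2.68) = 69.63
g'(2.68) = 58.89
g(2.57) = 63.33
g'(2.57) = 55.72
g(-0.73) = -1.75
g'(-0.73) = -5.39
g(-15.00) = -1953.00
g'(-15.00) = 482.50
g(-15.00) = -1953.00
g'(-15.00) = 482.50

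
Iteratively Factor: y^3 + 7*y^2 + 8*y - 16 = (y + 4)*(y^2 + 3*y - 4) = (y - 1)*(y + 4)*(y + 4)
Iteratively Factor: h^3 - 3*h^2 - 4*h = (h - 4)*(h^2 + h) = (h - 4)*(h + 1)*(h)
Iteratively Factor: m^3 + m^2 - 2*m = (m)*(m^2 + m - 2) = m*(m - 1)*(m + 2)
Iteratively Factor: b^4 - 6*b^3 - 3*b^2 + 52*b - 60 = (b + 3)*(b^3 - 9*b^2 + 24*b - 20) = (b - 2)*(b + 3)*(b^2 - 7*b + 10) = (b - 5)*(b - 2)*(b + 3)*(b - 2)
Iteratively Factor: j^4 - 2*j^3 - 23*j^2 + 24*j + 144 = (j + 3)*(j^3 - 5*j^2 - 8*j + 48) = (j - 4)*(j + 3)*(j^2 - j - 12) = (j - 4)*(j + 3)^2*(j - 4)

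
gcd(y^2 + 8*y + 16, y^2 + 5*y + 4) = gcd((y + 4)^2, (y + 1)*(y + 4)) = y + 4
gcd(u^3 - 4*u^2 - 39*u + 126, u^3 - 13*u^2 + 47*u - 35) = u - 7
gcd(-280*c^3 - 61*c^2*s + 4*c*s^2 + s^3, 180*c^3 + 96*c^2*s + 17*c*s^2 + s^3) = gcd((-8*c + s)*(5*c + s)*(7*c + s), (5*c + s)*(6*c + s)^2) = 5*c + s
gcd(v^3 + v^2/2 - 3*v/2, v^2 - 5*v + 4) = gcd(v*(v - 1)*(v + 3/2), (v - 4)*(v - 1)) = v - 1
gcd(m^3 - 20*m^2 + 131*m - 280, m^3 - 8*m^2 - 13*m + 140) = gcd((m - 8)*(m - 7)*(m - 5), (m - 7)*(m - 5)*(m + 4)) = m^2 - 12*m + 35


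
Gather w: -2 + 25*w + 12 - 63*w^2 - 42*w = -63*w^2 - 17*w + 10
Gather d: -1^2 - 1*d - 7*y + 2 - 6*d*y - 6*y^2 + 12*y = d*(-6*y - 1) - 6*y^2 + 5*y + 1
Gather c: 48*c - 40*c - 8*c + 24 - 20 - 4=0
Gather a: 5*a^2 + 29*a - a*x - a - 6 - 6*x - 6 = 5*a^2 + a*(28 - x) - 6*x - 12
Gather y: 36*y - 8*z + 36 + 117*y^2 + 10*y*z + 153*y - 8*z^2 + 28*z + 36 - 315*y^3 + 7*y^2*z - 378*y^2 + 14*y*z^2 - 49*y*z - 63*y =-315*y^3 + y^2*(7*z - 261) + y*(14*z^2 - 39*z + 126) - 8*z^2 + 20*z + 72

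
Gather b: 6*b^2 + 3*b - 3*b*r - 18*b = 6*b^2 + b*(-3*r - 15)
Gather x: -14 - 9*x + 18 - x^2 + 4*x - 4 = -x^2 - 5*x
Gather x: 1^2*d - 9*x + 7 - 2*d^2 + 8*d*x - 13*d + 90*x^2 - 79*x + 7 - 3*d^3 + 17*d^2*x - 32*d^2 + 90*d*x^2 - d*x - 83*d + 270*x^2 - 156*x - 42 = -3*d^3 - 34*d^2 - 95*d + x^2*(90*d + 360) + x*(17*d^2 + 7*d - 244) - 28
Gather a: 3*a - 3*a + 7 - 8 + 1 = 0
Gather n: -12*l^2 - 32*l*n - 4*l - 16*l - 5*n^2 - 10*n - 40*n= -12*l^2 - 20*l - 5*n^2 + n*(-32*l - 50)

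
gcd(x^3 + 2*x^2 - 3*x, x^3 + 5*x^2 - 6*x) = x^2 - x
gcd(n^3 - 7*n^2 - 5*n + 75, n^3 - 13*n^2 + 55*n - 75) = n^2 - 10*n + 25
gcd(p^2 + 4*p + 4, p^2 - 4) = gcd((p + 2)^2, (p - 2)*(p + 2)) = p + 2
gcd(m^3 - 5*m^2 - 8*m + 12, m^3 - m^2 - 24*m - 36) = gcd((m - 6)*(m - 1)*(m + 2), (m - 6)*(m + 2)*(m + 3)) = m^2 - 4*m - 12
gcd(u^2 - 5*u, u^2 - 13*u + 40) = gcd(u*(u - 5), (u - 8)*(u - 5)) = u - 5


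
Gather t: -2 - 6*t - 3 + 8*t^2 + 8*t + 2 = 8*t^2 + 2*t - 3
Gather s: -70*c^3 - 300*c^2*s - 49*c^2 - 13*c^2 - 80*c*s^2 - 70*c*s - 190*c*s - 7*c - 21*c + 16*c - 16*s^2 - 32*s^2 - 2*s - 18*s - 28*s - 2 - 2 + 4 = -70*c^3 - 62*c^2 - 12*c + s^2*(-80*c - 48) + s*(-300*c^2 - 260*c - 48)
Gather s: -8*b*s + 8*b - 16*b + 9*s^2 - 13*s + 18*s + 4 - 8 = -8*b + 9*s^2 + s*(5 - 8*b) - 4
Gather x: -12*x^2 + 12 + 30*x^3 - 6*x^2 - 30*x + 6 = 30*x^3 - 18*x^2 - 30*x + 18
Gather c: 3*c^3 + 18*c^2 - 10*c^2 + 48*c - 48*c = 3*c^3 + 8*c^2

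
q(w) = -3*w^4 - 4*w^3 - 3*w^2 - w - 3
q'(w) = -12*w^3 - 12*w^2 - 6*w - 1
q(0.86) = -10.26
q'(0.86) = -22.67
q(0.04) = -3.05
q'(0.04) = -1.26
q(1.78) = -66.96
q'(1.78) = -117.38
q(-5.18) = -1682.28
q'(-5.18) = 1375.99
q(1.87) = -78.20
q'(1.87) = -132.65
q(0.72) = -7.57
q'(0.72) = -16.02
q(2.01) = -98.58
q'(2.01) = -158.99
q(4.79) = -2095.53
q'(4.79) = -1623.90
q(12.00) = -69567.00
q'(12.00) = -22537.00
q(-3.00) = -162.00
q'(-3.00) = 233.00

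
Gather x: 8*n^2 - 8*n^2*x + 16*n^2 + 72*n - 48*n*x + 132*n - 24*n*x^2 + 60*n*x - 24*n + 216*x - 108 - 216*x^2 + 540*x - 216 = 24*n^2 + 180*n + x^2*(-24*n - 216) + x*(-8*n^2 + 12*n + 756) - 324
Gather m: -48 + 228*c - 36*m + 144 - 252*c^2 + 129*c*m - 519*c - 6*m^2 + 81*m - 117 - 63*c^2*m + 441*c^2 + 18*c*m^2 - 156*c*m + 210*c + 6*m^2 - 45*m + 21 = 189*c^2 + 18*c*m^2 - 81*c + m*(-63*c^2 - 27*c)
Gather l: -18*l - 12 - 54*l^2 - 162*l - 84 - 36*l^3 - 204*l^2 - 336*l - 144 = -36*l^3 - 258*l^2 - 516*l - 240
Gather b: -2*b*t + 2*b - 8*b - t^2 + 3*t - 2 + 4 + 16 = b*(-2*t - 6) - t^2 + 3*t + 18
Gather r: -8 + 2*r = 2*r - 8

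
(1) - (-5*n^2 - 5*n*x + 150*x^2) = 5*n^2 + 5*n*x - 150*x^2 + 1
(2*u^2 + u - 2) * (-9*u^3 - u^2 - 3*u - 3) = -18*u^5 - 11*u^4 + 11*u^3 - 7*u^2 + 3*u + 6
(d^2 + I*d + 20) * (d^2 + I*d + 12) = d^4 + 2*I*d^3 + 31*d^2 + 32*I*d + 240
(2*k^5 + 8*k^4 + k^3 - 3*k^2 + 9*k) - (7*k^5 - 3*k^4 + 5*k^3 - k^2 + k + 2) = -5*k^5 + 11*k^4 - 4*k^3 - 2*k^2 + 8*k - 2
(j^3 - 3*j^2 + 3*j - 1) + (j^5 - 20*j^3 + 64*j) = j^5 - 19*j^3 - 3*j^2 + 67*j - 1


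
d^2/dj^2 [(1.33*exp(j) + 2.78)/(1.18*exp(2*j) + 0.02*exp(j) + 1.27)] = (1.851892*exp(4*j) + 15.4521*exp(3*j) - 11.762004*exp(2*j) - 16.697102*exp(j) + 2.074545)*exp(j)/(1.643032*exp(6*j) + 0.083544*exp(5*j) + 5.30646*exp(4*j) + 0.17984*exp(3*j) + 5.71119*exp(2*j) + 0.096774*exp(j) + 2.048383)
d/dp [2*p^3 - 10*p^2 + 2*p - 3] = 6*p^2 - 20*p + 2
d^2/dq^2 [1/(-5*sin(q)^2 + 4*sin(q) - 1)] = 2*(50*sin(q)^4 - 30*sin(q)^3 - 77*sin(q)^2 + 62*sin(q) - 11)/(5*sin(q)^2 - 4*sin(q) + 1)^3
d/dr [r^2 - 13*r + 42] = 2*r - 13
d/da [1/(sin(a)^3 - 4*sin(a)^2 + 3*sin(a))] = (-3*cos(a) + 8/tan(a) - 3*cos(a)/sin(a)^2)/((sin(a) - 3)^2*(sin(a) - 1)^2)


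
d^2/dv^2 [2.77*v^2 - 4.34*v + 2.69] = 5.54000000000000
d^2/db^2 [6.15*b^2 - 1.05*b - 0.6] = 12.3000000000000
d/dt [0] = 0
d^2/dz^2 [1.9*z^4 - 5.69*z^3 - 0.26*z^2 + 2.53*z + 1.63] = 22.8*z^2 - 34.14*z - 0.52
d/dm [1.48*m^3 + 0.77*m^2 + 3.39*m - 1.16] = 4.44*m^2 + 1.54*m + 3.39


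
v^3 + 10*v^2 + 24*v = v*(v + 4)*(v + 6)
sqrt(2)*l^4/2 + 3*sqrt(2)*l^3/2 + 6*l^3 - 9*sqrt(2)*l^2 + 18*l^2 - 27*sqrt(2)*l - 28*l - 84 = (l + 3)*(l - 2*sqrt(2))*(l + 7*sqrt(2))*(sqrt(2)*l/2 + 1)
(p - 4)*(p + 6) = p^2 + 2*p - 24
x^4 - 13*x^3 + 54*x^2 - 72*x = x*(x - 6)*(x - 4)*(x - 3)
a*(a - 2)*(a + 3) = a^3 + a^2 - 6*a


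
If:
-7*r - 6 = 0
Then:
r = -6/7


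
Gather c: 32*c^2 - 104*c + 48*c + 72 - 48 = 32*c^2 - 56*c + 24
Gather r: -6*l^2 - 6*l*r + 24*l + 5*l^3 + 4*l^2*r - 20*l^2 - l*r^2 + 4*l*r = 5*l^3 - 26*l^2 - l*r^2 + 24*l + r*(4*l^2 - 2*l)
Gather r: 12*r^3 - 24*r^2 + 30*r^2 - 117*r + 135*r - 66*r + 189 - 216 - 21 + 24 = 12*r^3 + 6*r^2 - 48*r - 24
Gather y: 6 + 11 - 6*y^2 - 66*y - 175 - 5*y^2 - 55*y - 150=-11*y^2 - 121*y - 308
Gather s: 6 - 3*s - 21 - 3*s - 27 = -6*s - 42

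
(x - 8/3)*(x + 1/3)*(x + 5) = x^3 + 8*x^2/3 - 113*x/9 - 40/9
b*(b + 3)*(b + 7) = b^3 + 10*b^2 + 21*b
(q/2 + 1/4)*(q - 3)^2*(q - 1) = q^4/2 - 13*q^3/4 + 23*q^2/4 - 3*q/4 - 9/4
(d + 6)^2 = d^2 + 12*d + 36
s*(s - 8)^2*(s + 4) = s^4 - 12*s^3 + 256*s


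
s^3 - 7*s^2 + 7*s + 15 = (s - 5)*(s - 3)*(s + 1)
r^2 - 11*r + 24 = (r - 8)*(r - 3)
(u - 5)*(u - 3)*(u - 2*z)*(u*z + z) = u^4*z - 2*u^3*z^2 - 7*u^3*z + 14*u^2*z^2 + 7*u^2*z - 14*u*z^2 + 15*u*z - 30*z^2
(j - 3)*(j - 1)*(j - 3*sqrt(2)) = j^3 - 3*sqrt(2)*j^2 - 4*j^2 + 3*j + 12*sqrt(2)*j - 9*sqrt(2)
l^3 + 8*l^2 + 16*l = l*(l + 4)^2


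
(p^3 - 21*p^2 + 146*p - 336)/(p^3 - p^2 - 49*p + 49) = (p^2 - 14*p + 48)/(p^2 + 6*p - 7)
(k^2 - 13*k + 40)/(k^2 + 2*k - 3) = (k^2 - 13*k + 40)/(k^2 + 2*k - 3)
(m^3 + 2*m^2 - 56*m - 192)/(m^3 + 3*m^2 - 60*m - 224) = (m + 6)/(m + 7)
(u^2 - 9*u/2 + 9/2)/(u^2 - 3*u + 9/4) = 2*(u - 3)/(2*u - 3)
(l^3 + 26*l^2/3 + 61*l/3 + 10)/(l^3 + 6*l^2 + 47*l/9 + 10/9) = 3*(l + 3)/(3*l + 1)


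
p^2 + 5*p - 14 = (p - 2)*(p + 7)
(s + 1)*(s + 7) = s^2 + 8*s + 7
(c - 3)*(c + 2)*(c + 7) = c^3 + 6*c^2 - 13*c - 42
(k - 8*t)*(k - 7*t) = k^2 - 15*k*t + 56*t^2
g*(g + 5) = g^2 + 5*g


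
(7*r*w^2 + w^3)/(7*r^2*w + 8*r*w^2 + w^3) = w/(r + w)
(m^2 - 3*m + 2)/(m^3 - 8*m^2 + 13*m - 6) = (m - 2)/(m^2 - 7*m + 6)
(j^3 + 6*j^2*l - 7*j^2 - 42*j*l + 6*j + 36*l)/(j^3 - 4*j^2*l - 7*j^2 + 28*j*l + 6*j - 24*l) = (j + 6*l)/(j - 4*l)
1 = 1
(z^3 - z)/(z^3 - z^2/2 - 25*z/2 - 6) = 2*z*(1 - z^2)/(-2*z^3 + z^2 + 25*z + 12)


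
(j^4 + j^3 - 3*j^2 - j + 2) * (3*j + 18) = 3*j^5 + 21*j^4 + 9*j^3 - 57*j^2 - 12*j + 36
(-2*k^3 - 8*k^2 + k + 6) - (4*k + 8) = -2*k^3 - 8*k^2 - 3*k - 2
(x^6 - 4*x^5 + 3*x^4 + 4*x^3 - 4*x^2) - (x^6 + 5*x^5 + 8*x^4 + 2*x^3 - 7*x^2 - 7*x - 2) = -9*x^5 - 5*x^4 + 2*x^3 + 3*x^2 + 7*x + 2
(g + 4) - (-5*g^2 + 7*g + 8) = 5*g^2 - 6*g - 4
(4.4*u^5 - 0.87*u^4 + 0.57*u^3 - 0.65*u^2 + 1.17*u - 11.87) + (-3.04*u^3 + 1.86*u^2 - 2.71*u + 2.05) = 4.4*u^5 - 0.87*u^4 - 2.47*u^3 + 1.21*u^2 - 1.54*u - 9.82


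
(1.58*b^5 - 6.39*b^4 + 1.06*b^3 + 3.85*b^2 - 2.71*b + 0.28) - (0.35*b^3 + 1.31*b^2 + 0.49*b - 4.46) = 1.58*b^5 - 6.39*b^4 + 0.71*b^3 + 2.54*b^2 - 3.2*b + 4.74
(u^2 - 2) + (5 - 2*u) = u^2 - 2*u + 3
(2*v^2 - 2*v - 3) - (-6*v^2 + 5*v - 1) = 8*v^2 - 7*v - 2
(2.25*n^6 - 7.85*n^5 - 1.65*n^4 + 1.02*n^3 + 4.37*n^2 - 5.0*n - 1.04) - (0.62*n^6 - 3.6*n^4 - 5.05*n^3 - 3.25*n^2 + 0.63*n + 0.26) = 1.63*n^6 - 7.85*n^5 + 1.95*n^4 + 6.07*n^3 + 7.62*n^2 - 5.63*n - 1.3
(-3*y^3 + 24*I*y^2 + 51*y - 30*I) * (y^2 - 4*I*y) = -3*y^5 + 36*I*y^4 + 147*y^3 - 234*I*y^2 - 120*y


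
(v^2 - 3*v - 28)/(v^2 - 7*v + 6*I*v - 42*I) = (v + 4)/(v + 6*I)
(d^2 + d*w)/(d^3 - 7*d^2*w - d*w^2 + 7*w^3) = d/(d^2 - 8*d*w + 7*w^2)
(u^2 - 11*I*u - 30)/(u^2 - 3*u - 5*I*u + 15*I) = (u - 6*I)/(u - 3)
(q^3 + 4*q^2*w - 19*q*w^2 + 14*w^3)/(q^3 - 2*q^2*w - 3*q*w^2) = (-q^3 - 4*q^2*w + 19*q*w^2 - 14*w^3)/(q*(-q^2 + 2*q*w + 3*w^2))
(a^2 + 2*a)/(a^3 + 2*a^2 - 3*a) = (a + 2)/(a^2 + 2*a - 3)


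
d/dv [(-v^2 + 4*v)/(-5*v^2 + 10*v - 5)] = 2*(v + 2)/(5*(v^3 - 3*v^2 + 3*v - 1))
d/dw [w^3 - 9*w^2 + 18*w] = 3*w^2 - 18*w + 18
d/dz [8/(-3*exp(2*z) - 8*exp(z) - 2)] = (48*exp(z) + 64)*exp(z)/(3*exp(2*z) + 8*exp(z) + 2)^2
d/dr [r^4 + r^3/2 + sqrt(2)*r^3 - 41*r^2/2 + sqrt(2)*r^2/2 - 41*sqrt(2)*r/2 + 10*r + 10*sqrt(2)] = 4*r^3 + 3*r^2/2 + 3*sqrt(2)*r^2 - 41*r + sqrt(2)*r - 41*sqrt(2)/2 + 10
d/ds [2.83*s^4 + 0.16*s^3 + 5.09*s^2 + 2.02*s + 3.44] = 11.32*s^3 + 0.48*s^2 + 10.18*s + 2.02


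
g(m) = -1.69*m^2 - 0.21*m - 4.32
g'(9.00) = -30.63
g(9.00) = -143.10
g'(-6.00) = 20.07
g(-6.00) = -63.90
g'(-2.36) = 7.77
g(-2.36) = -13.24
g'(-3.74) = 12.43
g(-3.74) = -27.17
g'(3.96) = -13.59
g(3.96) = -31.65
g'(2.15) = -7.48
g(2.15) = -12.58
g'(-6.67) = 22.33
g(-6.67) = -78.11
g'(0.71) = -2.61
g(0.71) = -5.32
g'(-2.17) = 7.12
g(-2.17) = -11.82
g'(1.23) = -4.37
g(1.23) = -7.14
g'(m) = -3.38*m - 0.21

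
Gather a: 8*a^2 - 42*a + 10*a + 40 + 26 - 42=8*a^2 - 32*a + 24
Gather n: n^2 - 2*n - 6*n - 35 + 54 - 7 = n^2 - 8*n + 12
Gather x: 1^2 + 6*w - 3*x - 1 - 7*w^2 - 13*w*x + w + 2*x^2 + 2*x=-7*w^2 + 7*w + 2*x^2 + x*(-13*w - 1)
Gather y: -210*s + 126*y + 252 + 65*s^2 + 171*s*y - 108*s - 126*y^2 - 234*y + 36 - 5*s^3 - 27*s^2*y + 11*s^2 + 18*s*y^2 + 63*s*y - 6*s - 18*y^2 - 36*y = -5*s^3 + 76*s^2 - 324*s + y^2*(18*s - 144) + y*(-27*s^2 + 234*s - 144) + 288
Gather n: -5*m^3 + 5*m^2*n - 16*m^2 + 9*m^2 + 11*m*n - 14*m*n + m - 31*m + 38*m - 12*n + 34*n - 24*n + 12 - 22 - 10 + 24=-5*m^3 - 7*m^2 + 8*m + n*(5*m^2 - 3*m - 2) + 4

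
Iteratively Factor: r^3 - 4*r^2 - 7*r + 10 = (r - 1)*(r^2 - 3*r - 10) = (r - 5)*(r - 1)*(r + 2)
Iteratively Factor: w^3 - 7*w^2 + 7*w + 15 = (w - 3)*(w^2 - 4*w - 5) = (w - 3)*(w + 1)*(w - 5)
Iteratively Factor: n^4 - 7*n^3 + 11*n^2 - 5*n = (n - 5)*(n^3 - 2*n^2 + n) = (n - 5)*(n - 1)*(n^2 - n) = n*(n - 5)*(n - 1)*(n - 1)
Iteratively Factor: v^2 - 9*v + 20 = (v - 5)*(v - 4)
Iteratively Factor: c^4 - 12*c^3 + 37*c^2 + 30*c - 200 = (c + 2)*(c^3 - 14*c^2 + 65*c - 100) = (c - 5)*(c + 2)*(c^2 - 9*c + 20) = (c - 5)*(c - 4)*(c + 2)*(c - 5)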